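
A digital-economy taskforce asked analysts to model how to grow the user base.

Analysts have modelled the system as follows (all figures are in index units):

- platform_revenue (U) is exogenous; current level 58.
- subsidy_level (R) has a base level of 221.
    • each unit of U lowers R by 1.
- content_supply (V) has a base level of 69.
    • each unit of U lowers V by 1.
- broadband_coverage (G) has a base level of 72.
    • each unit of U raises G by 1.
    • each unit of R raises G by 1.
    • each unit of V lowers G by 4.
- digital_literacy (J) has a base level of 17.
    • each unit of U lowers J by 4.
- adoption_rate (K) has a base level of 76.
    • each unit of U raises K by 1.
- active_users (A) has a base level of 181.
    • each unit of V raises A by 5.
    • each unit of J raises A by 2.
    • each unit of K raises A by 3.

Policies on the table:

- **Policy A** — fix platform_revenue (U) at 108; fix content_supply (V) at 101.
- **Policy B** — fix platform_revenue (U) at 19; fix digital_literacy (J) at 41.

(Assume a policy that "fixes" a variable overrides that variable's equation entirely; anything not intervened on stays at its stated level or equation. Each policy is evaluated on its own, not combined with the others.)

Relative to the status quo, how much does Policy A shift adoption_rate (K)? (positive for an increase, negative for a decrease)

Baseline:
  U = 58
  K = 76 + 58 = 134
Policy A (U := 108, V := 101):
  U = 108
  K = 76 + 108 = 184
Change in K: 184 − 134 = 50

50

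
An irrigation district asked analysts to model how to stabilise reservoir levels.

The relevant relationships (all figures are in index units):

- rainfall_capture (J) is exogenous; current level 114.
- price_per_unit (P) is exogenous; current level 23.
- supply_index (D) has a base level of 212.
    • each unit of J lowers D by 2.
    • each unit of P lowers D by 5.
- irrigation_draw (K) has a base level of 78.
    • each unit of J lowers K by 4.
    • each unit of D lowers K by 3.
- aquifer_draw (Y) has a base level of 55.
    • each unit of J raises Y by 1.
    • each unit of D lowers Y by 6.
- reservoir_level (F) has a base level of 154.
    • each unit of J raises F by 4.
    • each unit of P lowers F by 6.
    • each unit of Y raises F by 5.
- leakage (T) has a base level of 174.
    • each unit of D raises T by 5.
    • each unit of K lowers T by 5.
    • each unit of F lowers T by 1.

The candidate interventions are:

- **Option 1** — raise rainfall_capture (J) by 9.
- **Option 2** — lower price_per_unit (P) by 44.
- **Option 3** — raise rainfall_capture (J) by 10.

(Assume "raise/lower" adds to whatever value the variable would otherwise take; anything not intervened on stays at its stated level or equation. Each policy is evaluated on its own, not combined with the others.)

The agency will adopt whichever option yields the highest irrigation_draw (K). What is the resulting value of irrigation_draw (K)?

35

Option 1 (J + 9):
  J = 114 + 9 = 123
  P = 23
  D = 212 − 2·123 − 5·23 = -149
  K = 78 − 4·123 − 3·(-149) = 33
Option 2 (P − 44):
  J = 114
  P = 23 − 44 = -21
  D = 212 − 2·114 − 5·(-21) = 89
  K = 78 − 4·114 − 3·89 = -645
Option 3 (J + 10):
  J = 114 + 10 = 124
  P = 23
  D = 212 − 2·124 − 5·23 = -151
  K = 78 − 4·124 − 3·(-151) = 35
Comparing — Option 1: K=33, Option 2: K=-645, Option 3: K=35. Highest is 35 (Option 3).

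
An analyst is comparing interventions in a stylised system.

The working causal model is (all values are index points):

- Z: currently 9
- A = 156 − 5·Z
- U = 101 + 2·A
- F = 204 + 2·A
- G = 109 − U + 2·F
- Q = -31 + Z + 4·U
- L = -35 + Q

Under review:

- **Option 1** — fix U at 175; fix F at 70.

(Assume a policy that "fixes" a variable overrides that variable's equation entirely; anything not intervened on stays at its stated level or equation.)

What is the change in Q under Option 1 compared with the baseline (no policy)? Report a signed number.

-592

Baseline:
  Z = 9
  A = 156 − 5·9 = 111
  U = 101 + 2·111 = 323
  Q = -31 + 9 + 4·323 = 1270
Option 1 (U := 175, F := 70):
  Z = 9
  A = 156 − 5·9 = 111
  U = 175
  Q = -31 + 9 + 4·175 = 678
Change in Q: 678 − 1270 = -592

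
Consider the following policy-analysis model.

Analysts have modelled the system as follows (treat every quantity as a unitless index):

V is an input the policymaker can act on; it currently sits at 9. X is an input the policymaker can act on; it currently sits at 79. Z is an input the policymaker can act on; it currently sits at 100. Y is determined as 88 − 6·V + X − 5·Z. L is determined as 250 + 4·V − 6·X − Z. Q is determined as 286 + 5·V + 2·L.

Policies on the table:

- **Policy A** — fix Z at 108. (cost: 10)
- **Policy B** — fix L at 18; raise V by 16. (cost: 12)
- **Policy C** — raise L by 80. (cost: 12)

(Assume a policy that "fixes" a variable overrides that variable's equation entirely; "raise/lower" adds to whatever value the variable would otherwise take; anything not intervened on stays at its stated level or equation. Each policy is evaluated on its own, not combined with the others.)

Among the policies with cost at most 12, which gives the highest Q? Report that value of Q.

447

Policy A (Z := 108):
  V = 9
  X = 79
  Z = 108
  L = 250 + 4·9 − 6·79 − 108 = -296
  Q = 286 + 5·9 + 2·(-296) = -261
Policy B (L := 18, V + 16):
  V = 9 + 16 = 25
  X = 79
  Z = 100
  L = 18
  Q = 286 + 5·25 + 2·18 = 447
Policy C (L + 80):
  V = 9
  X = 79
  Z = 100
  L = 250 + 4·9 − 6·79 − 100 (+80 from intervention) = -208
  Q = 286 + 5·9 + 2·(-208) = -85
Comparing — Policy A: Q=-261, Policy B: Q=447, Policy C: Q=-85. Highest is 447 (Policy B).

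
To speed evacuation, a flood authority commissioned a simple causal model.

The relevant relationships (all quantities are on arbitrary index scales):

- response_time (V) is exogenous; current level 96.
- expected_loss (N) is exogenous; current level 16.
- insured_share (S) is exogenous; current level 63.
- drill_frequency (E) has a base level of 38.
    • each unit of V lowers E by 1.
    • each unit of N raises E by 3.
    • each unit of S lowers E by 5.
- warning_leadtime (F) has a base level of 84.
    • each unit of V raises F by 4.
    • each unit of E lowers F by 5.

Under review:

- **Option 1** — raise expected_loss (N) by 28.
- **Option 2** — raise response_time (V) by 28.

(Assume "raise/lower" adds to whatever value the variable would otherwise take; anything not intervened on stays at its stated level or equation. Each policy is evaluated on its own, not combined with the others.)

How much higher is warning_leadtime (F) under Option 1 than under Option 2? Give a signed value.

-672

Option 1 (N + 28):
  V = 96
  N = 16 + 28 = 44
  S = 63
  E = 38 − 96 + 3·44 − 5·63 = -241
  F = 84 + 4·96 − 5·(-241) = 1673
Option 2 (V + 28):
  V = 96 + 28 = 124
  N = 16
  S = 63
  E = 38 − 124 + 3·16 − 5·63 = -353
  F = 84 + 4·124 − 5·(-353) = 2345
F: 1673 − 2345 = -672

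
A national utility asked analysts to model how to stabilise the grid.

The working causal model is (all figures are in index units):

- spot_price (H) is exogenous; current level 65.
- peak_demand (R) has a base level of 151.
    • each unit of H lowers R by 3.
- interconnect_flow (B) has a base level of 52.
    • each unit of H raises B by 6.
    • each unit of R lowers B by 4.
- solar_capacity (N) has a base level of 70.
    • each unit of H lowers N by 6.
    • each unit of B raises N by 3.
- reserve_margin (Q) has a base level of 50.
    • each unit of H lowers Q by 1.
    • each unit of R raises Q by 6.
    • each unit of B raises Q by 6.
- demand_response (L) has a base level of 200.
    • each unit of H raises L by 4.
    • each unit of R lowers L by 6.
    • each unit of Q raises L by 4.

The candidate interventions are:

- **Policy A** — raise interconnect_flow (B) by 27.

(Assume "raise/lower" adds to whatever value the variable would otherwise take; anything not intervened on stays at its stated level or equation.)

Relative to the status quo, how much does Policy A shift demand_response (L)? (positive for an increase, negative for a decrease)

Baseline:
  H = 65
  R = 151 − 3·65 = -44
  B = 52 + 6·65 − 4·(-44) = 618
  Q = 50 − 65 + 6·(-44) + 6·618 = 3429
  L = 200 + 4·65 − 6·(-44) + 4·3429 = 14440
Policy A (B + 27):
  H = 65
  R = 151 − 3·65 = -44
  B = 52 + 6·65 − 4·(-44) (+27 from intervention) = 645
  Q = 50 − 65 + 6·(-44) + 6·645 = 3591
  L = 200 + 4·65 − 6·(-44) + 4·3591 = 15088
Change in L: 15088 − 14440 = 648

648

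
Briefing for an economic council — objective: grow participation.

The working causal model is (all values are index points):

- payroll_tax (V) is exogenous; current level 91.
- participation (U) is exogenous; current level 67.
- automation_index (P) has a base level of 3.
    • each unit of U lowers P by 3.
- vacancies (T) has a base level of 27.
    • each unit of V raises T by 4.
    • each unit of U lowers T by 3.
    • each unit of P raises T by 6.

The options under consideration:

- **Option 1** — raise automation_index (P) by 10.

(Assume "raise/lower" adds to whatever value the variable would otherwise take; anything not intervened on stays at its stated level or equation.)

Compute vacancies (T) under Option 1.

Option 1 (P + 10):
  V = 91
  U = 67
  P = 3 − 3·67 (+10 from intervention) = -188
  T = 27 + 4·91 − 3·67 + 6·(-188) = -938

-938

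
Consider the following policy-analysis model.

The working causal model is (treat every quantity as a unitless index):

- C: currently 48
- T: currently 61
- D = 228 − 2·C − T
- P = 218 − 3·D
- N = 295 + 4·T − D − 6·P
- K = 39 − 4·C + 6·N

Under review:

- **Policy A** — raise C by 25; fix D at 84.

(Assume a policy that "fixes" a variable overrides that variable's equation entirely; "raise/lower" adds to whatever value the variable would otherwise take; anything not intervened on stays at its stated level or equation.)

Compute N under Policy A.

Policy A (C + 25, D := 84):
  C = 48 + 25 = 73
  T = 61
  D = 84
  P = 218 − 3·84 = -34
  N = 295 + 4·61 − 84 − 6·(-34) = 659

659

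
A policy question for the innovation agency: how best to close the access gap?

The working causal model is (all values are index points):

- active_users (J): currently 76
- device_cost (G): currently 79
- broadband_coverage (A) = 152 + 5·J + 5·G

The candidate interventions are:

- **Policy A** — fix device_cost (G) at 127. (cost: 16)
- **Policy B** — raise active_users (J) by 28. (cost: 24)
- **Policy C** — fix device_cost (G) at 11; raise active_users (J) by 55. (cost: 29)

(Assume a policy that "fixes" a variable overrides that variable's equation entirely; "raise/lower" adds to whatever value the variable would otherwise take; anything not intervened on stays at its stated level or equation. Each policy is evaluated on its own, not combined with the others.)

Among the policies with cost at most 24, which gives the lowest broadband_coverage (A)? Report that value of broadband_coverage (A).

Policy A (G := 127):
  J = 76
  G = 127
  A = 152 + 5·76 + 5·127 = 1167
Policy B (J + 28):
  J = 76 + 28 = 104
  G = 79
  A = 152 + 5·104 + 5·79 = 1067
Comparing — Policy A: A=1167, Policy B: A=1067. Lowest is 1067 (Policy B).

1067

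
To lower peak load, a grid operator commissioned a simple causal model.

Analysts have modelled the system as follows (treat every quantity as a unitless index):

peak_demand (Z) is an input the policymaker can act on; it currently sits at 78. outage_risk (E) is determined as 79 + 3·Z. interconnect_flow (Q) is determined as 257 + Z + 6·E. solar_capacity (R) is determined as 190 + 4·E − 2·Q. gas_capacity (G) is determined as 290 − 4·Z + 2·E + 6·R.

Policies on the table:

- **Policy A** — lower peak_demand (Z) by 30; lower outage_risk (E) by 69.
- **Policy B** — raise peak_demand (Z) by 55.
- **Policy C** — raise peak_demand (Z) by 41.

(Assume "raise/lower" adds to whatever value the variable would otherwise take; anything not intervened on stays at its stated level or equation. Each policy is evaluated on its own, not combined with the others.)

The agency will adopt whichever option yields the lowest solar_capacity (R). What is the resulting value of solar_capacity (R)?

-4414

Policy A (Z − 30, E − 69):
  Z = 78 − 30 = 48
  E = 79 + 3·48 (−69 from intervention) = 154
  Q = 257 + 48 + 6·154 = 1229
  R = 190 + 4·154 − 2·1229 = -1652
Policy B (Z + 55):
  Z = 78 + 55 = 133
  E = 79 + 3·133 = 478
  Q = 257 + 133 + 6·478 = 3258
  R = 190 + 4·478 − 2·3258 = -4414
Policy C (Z + 41):
  Z = 78 + 41 = 119
  E = 79 + 3·119 = 436
  Q = 257 + 119 + 6·436 = 2992
  R = 190 + 4·436 − 2·2992 = -4050
Comparing — Policy A: R=-1652, Policy B: R=-4414, Policy C: R=-4050. Lowest is -4414 (Policy B).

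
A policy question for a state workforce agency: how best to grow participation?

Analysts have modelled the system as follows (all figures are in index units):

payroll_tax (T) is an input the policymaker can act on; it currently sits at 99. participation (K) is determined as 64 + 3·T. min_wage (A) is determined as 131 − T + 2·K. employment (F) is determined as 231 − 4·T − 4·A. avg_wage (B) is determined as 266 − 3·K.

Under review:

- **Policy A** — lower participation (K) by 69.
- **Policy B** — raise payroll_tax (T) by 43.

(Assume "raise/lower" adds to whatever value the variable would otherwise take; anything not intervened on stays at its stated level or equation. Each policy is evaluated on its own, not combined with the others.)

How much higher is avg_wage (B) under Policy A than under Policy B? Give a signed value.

594

Policy A (K − 69):
  T = 99
  K = 64 + 3·99 (−69 from intervention) = 292
  B = 266 − 3·292 = -610
Policy B (T + 43):
  T = 99 + 43 = 142
  K = 64 + 3·142 = 490
  B = 266 − 3·490 = -1204
B: -610 − (-1204) = 594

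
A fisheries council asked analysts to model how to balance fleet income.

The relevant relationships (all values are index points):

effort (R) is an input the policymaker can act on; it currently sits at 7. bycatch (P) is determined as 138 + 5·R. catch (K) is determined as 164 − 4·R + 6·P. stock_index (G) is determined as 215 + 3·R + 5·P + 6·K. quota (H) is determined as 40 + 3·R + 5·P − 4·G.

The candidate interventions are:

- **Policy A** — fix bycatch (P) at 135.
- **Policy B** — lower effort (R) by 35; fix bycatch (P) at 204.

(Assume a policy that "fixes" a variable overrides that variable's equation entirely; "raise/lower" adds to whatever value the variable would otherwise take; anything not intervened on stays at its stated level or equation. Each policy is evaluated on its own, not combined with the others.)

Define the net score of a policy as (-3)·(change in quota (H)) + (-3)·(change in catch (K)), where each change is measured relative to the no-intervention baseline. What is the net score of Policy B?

Baseline:
  R = 7
  P = 138 + 5·7 = 173
  K = 164 − 4·7 + 6·173 = 1174
  G = 215 + 3·7 + 5·173 + 6·1174 = 8145
  H = 40 + 3·7 + 5·173 − 4·8145 = -31654
Policy B (R − 35, P := 204):
  R = 7 − 35 = -28
  P = 204
  K = 164 − 4·(-28) + 6·204 = 1500
  G = 215 + 3·(-28) + 5·204 + 6·1500 = 10151
  H = 40 + 3·(-28) + 5·204 − 4·10151 = -39628
ΔH = -39628 − (-31654) = -7974; ΔK = 1500 − 1174 = 326
Score = (-3)·(-7974) + (-3)·326 = 22944

22944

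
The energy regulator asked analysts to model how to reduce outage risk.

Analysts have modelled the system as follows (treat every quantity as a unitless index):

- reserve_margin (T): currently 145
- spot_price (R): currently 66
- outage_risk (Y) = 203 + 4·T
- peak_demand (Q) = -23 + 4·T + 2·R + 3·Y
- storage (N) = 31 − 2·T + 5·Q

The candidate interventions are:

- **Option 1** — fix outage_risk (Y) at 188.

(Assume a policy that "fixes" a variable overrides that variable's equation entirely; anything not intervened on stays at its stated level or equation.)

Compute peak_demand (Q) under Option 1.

Option 1 (Y := 188):
  T = 145
  R = 66
  Y = 188
  Q = -23 + 4·145 + 2·66 + 3·188 = 1253

1253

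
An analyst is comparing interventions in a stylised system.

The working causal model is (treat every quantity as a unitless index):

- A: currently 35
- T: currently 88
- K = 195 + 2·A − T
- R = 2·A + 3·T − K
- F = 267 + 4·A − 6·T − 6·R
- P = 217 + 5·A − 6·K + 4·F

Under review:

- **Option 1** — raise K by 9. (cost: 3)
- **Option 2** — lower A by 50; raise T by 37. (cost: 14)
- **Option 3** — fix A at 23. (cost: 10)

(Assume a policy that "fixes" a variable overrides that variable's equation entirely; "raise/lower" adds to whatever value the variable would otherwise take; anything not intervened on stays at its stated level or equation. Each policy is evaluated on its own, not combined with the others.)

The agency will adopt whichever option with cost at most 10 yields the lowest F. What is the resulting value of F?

-1111

Option 1 (K + 9):
  A = 35
  T = 88
  K = 195 + 2·35 − 88 (+9 from intervention) = 186
  R = 0 + 2·35 + 3·88 − 186 = 148
  F = 267 + 4·35 − 6·88 − 6·148 = -1009
Option 3 (A := 23):
  A = 23
  T = 88
  K = 195 + 2·23 − 88 = 153
  R = 0 + 2·23 + 3·88 − 153 = 157
  F = 267 + 4·23 − 6·88 − 6·157 = -1111
Comparing — Option 1: F=-1009, Option 3: F=-1111. Lowest is -1111 (Option 3).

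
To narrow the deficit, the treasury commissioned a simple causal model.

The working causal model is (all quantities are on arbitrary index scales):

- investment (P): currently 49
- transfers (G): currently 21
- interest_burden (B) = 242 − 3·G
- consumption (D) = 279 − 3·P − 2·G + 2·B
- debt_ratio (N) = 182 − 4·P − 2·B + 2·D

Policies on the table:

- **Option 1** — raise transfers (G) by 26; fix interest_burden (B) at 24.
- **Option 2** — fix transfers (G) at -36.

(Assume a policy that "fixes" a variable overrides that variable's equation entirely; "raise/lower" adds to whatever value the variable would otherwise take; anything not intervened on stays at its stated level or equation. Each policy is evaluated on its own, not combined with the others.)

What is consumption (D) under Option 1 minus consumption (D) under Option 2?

-818

Option 1 (G + 26, B := 24):
  P = 49
  G = 21 + 26 = 47
  B = 24
  D = 279 − 3·49 − 2·47 + 2·24 = 86
Option 2 (G := -36):
  P = 49
  G = -36
  B = 242 − 3·(-36) = 350
  D = 279 − 3·49 − 2·(-36) + 2·350 = 904
D: 86 − 904 = -818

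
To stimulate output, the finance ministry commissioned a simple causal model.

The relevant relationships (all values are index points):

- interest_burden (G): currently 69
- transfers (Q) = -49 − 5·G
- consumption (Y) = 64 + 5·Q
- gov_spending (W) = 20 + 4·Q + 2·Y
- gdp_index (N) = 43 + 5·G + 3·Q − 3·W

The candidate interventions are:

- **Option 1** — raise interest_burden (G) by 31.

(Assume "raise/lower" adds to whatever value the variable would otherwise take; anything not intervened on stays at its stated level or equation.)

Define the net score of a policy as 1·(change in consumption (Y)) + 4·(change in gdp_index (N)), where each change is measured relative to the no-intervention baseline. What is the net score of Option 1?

Baseline:
  G = 69
  Q = -49 − 5·69 = -394
  Y = 64 + 5·(-394) = -1906
  W = 20 + 4·(-394) + 2·(-1906) = -5368
  N = 43 + 5·69 + 3·(-394) − 3·(-5368) = 15310
Option 1 (G + 31):
  G = 69 + 31 = 100
  Q = -49 − 5·100 = -549
  Y = 64 + 5·(-549) = -2681
  W = 20 + 4·(-549) + 2·(-2681) = -7538
  N = 43 + 5·100 + 3·(-549) − 3·(-7538) = 21510
ΔY = -2681 − (-1906) = -775; ΔN = 21510 − 15310 = 6200
Score = 1·(-775) + 4·6200 = 24025

24025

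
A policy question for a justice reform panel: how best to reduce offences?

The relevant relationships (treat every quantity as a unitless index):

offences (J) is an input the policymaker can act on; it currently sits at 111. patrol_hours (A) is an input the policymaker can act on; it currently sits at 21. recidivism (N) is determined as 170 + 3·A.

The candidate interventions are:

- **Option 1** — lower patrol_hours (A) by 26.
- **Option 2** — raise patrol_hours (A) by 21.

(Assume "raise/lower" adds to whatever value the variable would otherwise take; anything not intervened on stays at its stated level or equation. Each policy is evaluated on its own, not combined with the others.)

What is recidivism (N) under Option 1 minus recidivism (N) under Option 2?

-141

Option 1 (A − 26):
  A = 21 − 26 = -5
  N = 170 + 3·(-5) = 155
Option 2 (A + 21):
  A = 21 + 21 = 42
  N = 170 + 3·42 = 296
N: 155 − 296 = -141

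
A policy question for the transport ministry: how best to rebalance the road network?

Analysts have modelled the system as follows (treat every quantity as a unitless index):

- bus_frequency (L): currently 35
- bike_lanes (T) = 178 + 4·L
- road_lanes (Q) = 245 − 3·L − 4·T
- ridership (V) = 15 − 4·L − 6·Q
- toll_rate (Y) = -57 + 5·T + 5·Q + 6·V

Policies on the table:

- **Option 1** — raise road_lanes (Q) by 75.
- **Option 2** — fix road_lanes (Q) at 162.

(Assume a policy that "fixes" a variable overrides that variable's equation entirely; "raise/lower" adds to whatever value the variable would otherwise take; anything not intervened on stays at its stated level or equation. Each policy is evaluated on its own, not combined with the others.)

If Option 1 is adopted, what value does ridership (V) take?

Option 1 (Q + 75):
  L = 35
  T = 178 + 4·35 = 318
  Q = 245 − 3·35 − 4·318 (+75 from intervention) = -1057
  V = 15 − 4·35 − 6·(-1057) = 6217

6217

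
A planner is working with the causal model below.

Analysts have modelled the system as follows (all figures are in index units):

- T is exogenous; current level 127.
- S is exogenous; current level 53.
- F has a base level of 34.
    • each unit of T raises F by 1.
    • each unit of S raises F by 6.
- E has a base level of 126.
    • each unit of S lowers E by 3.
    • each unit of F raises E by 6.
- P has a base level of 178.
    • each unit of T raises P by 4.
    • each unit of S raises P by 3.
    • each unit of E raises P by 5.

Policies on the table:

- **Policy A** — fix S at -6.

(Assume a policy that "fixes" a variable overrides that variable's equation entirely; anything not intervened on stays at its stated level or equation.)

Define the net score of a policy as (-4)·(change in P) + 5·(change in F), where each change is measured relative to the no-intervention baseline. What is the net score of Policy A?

37878

Baseline:
  T = 127
  S = 53
  F = 34 + 127 + 6·53 = 479
  E = 126 − 3·53 + 6·479 = 2841
  P = 178 + 4·127 + 3·53 + 5·2841 = 15050
Policy A (S := -6):
  T = 127
  S = -6
  F = 34 + 127 + 6·(-6) = 125
  E = 126 − 3·(-6) + 6·125 = 894
  P = 178 + 4·127 + 3·(-6) + 5·894 = 5138
ΔP = 5138 − 15050 = -9912; ΔF = 125 − 479 = -354
Score = (-4)·(-9912) + 5·(-354) = 37878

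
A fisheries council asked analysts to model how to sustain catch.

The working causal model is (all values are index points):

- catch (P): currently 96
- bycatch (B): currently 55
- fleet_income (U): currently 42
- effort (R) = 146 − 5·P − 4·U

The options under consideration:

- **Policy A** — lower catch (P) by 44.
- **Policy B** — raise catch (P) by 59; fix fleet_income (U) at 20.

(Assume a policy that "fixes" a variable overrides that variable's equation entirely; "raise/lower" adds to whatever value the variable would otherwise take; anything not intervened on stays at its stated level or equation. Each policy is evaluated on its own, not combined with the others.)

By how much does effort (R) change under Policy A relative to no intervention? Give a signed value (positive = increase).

Baseline:
  P = 96
  U = 42
  R = 146 − 5·96 − 4·42 = -502
Policy A (P − 44):
  P = 96 − 44 = 52
  U = 42
  R = 146 − 5·52 − 4·42 = -282
Change in R: -282 − (-502) = 220

220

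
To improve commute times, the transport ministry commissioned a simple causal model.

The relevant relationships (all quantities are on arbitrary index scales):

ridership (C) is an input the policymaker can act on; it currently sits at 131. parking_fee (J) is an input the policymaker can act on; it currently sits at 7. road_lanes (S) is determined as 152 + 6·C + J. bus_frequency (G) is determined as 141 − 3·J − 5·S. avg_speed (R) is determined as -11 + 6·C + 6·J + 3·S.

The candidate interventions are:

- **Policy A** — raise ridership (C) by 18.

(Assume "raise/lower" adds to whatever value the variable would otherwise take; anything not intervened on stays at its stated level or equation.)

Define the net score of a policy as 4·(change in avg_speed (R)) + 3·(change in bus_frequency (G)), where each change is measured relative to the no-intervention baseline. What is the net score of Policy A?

108

Baseline:
  C = 131
  J = 7
  S = 152 + 6·131 + 7 = 945
  G = 141 − 3·7 − 5·945 = -4605
  R = -11 + 6·131 + 6·7 + 3·945 = 3652
Policy A (C + 18):
  C = 131 + 18 = 149
  J = 7
  S = 152 + 6·149 + 7 = 1053
  G = 141 − 3·7 − 5·1053 = -5145
  R = -11 + 6·149 + 6·7 + 3·1053 = 4084
ΔR = 4084 − 3652 = 432; ΔG = -5145 − (-4605) = -540
Score = 4·432 + 3·(-540) = 108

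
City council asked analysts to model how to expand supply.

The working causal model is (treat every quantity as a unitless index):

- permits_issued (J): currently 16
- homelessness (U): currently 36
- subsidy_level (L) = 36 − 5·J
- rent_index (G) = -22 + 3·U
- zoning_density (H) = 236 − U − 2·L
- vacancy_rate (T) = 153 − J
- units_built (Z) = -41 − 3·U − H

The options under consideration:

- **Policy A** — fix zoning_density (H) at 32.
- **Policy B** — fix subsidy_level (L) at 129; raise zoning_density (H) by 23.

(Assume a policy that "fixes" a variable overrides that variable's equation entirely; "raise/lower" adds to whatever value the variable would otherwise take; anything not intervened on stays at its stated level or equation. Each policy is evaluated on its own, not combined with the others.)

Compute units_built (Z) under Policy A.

-181

Policy A (H := 32):
  J = 16
  U = 36
  L = 36 − 5·16 = -44
  H = 32
  Z = -41 − 3·36 − 32 = -181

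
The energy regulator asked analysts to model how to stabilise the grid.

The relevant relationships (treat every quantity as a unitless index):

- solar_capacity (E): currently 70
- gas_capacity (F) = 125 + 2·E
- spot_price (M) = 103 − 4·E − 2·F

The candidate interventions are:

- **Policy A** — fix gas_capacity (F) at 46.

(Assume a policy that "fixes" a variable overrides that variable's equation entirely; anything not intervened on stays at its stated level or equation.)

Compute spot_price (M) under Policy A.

Policy A (F := 46):
  E = 70
  F = 46
  M = 103 − 4·70 − 2·46 = -269

-269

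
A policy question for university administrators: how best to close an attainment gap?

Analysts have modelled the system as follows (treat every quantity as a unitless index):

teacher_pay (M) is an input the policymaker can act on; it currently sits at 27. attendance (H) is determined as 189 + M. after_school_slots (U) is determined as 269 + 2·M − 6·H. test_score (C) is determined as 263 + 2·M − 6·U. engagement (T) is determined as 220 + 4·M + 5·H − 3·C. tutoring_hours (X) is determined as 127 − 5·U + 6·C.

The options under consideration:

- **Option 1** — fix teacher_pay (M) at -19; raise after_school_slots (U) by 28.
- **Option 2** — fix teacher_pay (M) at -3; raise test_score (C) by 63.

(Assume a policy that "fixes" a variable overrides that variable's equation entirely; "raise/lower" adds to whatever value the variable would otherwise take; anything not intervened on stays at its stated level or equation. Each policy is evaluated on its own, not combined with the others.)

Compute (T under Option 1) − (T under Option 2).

1797

Option 1 (M := -19, U + 28):
  M = -19
  H = 189 + (-19) = 170
  U = 269 + 2·(-19) − 6·170 (+28 from intervention) = -761
  C = 263 + 2·(-19) − 6·(-761) = 4791
  T = 220 + 4·(-19) + 5·170 − 3·4791 = -13379
Option 2 (M := -3, C + 63):
  M = -3
  H = 189 + (-3) = 186
  U = 269 + 2·(-3) − 6·186 = -853
  C = 263 + 2·(-3) − 6·(-853) (+63 from intervention) = 5438
  T = 220 + 4·(-3) + 5·186 − 3·5438 = -15176
T: -13379 − (-15176) = 1797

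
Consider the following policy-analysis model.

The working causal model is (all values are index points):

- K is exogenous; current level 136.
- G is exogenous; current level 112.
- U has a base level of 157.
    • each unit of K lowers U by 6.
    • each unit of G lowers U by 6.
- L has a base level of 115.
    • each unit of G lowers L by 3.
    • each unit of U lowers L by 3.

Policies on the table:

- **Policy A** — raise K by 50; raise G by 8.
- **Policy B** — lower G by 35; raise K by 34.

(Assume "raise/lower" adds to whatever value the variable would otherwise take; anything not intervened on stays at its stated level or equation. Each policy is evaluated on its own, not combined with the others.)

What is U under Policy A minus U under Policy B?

Policy A (K + 50, G + 8):
  K = 136 + 50 = 186
  G = 112 + 8 = 120
  U = 157 − 6·186 − 6·120 = -1679
Policy B (G − 35, K + 34):
  K = 136 + 34 = 170
  G = 112 − 35 = 77
  U = 157 − 6·170 − 6·77 = -1325
U: -1679 − (-1325) = -354

-354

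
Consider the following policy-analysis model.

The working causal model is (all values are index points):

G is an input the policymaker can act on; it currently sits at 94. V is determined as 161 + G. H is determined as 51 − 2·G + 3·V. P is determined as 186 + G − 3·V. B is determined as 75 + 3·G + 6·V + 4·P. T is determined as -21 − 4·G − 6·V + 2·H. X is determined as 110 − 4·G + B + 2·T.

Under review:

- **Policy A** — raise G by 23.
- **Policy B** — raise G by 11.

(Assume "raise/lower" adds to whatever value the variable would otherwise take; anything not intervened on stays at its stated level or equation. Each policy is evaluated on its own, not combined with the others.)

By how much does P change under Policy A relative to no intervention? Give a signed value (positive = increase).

-46

Baseline:
  G = 94
  V = 161 + 94 = 255
  P = 186 + 94 − 3·255 = -485
Policy A (G + 23):
  G = 94 + 23 = 117
  V = 161 + 117 = 278
  P = 186 + 117 − 3·278 = -531
Change in P: -531 − (-485) = -46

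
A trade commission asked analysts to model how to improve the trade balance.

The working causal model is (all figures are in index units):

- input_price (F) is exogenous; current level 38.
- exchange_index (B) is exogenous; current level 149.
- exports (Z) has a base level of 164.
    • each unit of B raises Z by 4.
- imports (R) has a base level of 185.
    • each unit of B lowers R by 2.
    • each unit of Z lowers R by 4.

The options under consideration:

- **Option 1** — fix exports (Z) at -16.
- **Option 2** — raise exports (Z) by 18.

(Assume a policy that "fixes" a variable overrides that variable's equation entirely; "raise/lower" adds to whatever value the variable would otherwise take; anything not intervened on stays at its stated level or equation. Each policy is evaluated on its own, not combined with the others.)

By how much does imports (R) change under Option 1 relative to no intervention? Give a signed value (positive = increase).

3104

Baseline:
  B = 149
  Z = 164 + 4·149 = 760
  R = 185 − 2·149 − 4·760 = -3153
Option 1 (Z := -16):
  B = 149
  Z = -16
  R = 185 − 2·149 − 4·(-16) = -49
Change in R: -49 − (-3153) = 3104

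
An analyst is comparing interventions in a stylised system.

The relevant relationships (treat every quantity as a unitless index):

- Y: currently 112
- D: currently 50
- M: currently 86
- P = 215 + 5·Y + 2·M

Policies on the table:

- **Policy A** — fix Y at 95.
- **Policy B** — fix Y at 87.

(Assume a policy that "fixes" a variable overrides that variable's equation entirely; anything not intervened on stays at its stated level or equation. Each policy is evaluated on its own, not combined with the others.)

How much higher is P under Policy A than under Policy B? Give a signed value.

Policy A (Y := 95):
  Y = 95
  M = 86
  P = 215 + 5·95 + 2·86 = 862
Policy B (Y := 87):
  Y = 87
  M = 86
  P = 215 + 5·87 + 2·86 = 822
P: 862 − 822 = 40

40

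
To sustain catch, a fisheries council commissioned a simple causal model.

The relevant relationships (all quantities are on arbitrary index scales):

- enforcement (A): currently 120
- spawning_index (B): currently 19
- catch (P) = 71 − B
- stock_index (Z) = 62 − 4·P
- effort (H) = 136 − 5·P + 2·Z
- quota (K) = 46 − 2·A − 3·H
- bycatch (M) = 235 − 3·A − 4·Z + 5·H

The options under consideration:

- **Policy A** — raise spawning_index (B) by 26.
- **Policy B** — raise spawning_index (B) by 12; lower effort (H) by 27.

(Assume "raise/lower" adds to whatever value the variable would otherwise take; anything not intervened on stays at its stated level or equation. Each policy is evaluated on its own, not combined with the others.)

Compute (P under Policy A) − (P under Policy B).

Policy A (B + 26):
  B = 19 + 26 = 45
  P = 71 − 45 = 26
Policy B (B + 12, H − 27):
  B = 19 + 12 = 31
  P = 71 − 31 = 40
P: 26 − 40 = -14

-14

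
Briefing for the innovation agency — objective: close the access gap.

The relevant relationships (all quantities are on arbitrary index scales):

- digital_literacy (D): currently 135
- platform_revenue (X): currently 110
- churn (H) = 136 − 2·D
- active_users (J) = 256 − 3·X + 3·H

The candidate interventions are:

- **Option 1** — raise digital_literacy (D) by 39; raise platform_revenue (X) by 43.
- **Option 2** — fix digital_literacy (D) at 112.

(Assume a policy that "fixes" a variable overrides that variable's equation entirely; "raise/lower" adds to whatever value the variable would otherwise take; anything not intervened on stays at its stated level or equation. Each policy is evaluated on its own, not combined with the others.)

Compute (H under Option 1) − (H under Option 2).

Option 1 (D + 39, X + 43):
  D = 135 + 39 = 174
  H = 136 − 2·174 = -212
Option 2 (D := 112):
  D = 112
  H = 136 − 2·112 = -88
H: -212 − (-88) = -124

-124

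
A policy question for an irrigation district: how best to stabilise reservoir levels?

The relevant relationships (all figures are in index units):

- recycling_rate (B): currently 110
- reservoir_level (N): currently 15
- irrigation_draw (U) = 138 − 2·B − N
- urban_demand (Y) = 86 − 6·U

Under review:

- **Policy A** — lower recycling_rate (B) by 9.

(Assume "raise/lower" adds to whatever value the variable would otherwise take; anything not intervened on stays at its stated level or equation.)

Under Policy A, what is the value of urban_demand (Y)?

560

Policy A (B − 9):
  B = 110 − 9 = 101
  N = 15
  U = 138 − 2·101 − 15 = -79
  Y = 86 − 6·(-79) = 560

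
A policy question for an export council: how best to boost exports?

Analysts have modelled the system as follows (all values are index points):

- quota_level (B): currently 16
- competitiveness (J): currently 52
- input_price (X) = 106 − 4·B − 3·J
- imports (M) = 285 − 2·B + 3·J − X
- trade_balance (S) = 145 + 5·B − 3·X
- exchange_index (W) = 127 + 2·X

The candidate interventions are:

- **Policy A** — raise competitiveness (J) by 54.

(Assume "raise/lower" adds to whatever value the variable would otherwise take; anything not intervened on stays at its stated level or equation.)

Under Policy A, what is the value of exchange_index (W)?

Policy A (J + 54):
  B = 16
  J = 52 + 54 = 106
  X = 106 − 4·16 − 3·106 = -276
  W = 127 + 2·(-276) = -425

-425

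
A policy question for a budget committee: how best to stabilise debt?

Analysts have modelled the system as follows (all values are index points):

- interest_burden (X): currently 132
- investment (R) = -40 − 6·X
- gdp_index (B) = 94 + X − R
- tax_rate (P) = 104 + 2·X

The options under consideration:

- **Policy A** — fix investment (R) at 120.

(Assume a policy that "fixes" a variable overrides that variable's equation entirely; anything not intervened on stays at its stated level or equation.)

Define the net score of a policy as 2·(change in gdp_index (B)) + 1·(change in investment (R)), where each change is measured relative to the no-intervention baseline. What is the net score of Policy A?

Baseline:
  X = 132
  R = -40 − 6·132 = -832
  B = 94 + 132 − (-832) = 1058
Policy A (R := 120):
  X = 132
  R = 120
  B = 94 + 132 − 120 = 106
ΔB = 106 − 1058 = -952; ΔR = 120 − (-832) = 952
Score = 2·(-952) + 1·952 = -952

-952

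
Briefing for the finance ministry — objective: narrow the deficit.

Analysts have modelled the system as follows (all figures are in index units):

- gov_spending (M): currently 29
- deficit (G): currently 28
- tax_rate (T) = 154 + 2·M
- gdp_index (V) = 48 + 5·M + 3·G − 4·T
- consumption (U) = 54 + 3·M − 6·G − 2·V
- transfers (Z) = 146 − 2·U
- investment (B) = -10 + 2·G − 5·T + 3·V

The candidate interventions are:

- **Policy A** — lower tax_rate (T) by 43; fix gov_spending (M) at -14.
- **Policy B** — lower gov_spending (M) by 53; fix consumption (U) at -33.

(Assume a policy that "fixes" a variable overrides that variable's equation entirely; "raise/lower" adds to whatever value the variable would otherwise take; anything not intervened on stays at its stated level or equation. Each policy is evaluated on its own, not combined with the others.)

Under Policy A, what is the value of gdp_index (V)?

-270

Policy A (T − 43, M := -14):
  M = -14
  G = 28
  T = 154 + 2·(-14) (−43 from intervention) = 83
  V = 48 + 5·(-14) + 3·28 − 4·83 = -270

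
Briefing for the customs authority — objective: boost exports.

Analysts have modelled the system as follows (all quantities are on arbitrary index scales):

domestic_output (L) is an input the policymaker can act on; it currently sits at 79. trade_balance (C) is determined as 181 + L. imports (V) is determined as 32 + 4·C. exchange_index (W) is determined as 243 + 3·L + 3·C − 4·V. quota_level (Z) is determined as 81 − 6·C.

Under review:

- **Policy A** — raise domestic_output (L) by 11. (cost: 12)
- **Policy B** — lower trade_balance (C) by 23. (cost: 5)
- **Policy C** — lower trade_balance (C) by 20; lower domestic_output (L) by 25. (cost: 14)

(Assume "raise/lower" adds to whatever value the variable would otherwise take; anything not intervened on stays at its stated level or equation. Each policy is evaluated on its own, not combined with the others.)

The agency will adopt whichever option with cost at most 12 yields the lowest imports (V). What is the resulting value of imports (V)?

Policy A (L + 11):
  L = 79 + 11 = 90
  C = 181 + 90 = 271
  V = 32 + 4·271 = 1116
Policy B (C − 23):
  L = 79
  C = 181 + 79 (−23 from intervention) = 237
  V = 32 + 4·237 = 980
Comparing — Policy A: V=1116, Policy B: V=980. Lowest is 980 (Policy B).

980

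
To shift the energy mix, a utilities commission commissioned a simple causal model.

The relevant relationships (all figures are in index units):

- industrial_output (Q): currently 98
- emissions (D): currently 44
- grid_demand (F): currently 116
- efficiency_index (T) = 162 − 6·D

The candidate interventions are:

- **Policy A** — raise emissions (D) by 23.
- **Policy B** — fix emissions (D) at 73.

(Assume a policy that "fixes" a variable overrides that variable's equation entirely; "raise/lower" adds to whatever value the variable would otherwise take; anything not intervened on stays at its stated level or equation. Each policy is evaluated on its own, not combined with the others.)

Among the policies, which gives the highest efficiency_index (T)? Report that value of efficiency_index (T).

-240

Policy A (D + 23):
  D = 44 + 23 = 67
  T = 162 − 6·67 = -240
Policy B (D := 73):
  D = 73
  T = 162 − 6·73 = -276
Comparing — Policy A: T=-240, Policy B: T=-276. Highest is -240 (Policy A).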